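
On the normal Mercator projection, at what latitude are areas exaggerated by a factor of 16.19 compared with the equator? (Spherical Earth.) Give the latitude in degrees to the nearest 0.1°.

75.6°

Mercator areal scale is sec²φ.
sec²φ = 16.19  ⇒  cos²φ = 0.06177  ⇒  cos φ = 0.2485.
φ = arccos(0.2485) ≈ 75.6°.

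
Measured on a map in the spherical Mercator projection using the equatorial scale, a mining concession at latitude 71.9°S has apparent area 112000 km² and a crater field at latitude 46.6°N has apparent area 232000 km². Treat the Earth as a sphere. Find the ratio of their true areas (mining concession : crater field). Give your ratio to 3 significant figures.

0.0987

Mercator's areal exaggeration is sec²φ; hence true area = (apparent area) · cos²φ.
True area of mining concession: 112000 × cos²(71.9°) = 112000 × 0.09652 = 10810 km².
True area of crater field: 232000 × cos²(46.6°) = 232000 × 0.4721 = 109500 km².
Ratio = 10810 / 109500 ≈ 0.0987.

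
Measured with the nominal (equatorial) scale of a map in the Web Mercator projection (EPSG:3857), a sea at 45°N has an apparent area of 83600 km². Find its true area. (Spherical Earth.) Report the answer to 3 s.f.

41800 km²

The Mercator projection is conformal; its linear scale factor is the same in every direction and equals sec φ = 1/cos φ.
Areal scale = k² = sec²φ = 1/cos²(45°) = 1/0.7071² = 2.000.
True area = apparent / (areal scale) = 83600 / 2.000 ≈ 41800 km².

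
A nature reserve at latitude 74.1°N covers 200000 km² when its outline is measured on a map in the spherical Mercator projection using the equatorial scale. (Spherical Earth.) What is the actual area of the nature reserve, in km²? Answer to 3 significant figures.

The Mercator projection is conformal; its linear scale factor is the same in every direction and equals sec φ = 1/cos φ.
Areal scale = k² = sec²φ = 1/cos²(74.1°) = 1/0.2740² = 13.32.
True area = apparent / (areal scale) = 200000 / 13.32 ≈ 15000 km².

15000 km²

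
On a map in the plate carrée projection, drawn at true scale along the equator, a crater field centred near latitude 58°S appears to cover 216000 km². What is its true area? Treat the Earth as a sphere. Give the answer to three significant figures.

114000 km²

For the equirectangular projection with φ₀ = 0 (plate carrée), h = 1 along meridians and k = sec φ along parallels.
Areal scale = h·k = 1 × sec φ; at 58°, h = 1.000, k = 1.887, so h·k = 1.887.
True area = apparent / (areal scale) = 216000 / 1.887 ≈ 114000 km².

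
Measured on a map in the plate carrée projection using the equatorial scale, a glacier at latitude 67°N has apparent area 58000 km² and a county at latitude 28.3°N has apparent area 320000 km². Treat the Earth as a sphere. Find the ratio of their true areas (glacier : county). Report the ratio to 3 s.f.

Plate carrée has h = 1 and k = sec φ, giving areal scale sec φ; true area = (apparent area) · cos φ.
True area of glacier: 58000 × cos(67°) = 58000 × 0.3907 = 22660 km².
True area of county: 320000 × cos(28.3°) = 320000 × 0.8805 = 281800 km².
Ratio = 22660 / 281800 ≈ 0.0804.

0.0804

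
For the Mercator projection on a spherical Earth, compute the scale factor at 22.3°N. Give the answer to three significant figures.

1.08

Mercator is conformal, so the point scale is isotropic: h = k = sec φ = 1/cos φ.
k = 1/cos 22.3° = 1/0.9252 = 1.081.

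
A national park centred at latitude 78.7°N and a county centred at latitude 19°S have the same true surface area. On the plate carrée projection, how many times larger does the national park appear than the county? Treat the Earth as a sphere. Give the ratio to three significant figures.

In the plate carrée (x = Rλ, y = Rφ), meridians are true-scale (h = 1) and parallels are stretched by k = sec φ.
Areal scale at 78.7°: h·k = 1.000 × 5.103 = 5.103.
Areal scale at 19°: h·k = 1.000 × 1.058 = 1.058.
Ratio = 5.103/1.058 ≈ 4.83.

4.83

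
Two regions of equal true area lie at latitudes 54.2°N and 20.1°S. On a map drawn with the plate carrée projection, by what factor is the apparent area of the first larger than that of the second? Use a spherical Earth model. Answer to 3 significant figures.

1.61

Plate carrée maps x = Rλ, y = Rφ. The meridian scale is h = 1 and the parallel scale is k = 1/cos φ = sec φ.
Areal scale at 54.2°: h·k = 1.000 × 1.710 = 1.710.
Areal scale at 20.1°: h·k = 1.000 × 1.065 = 1.065.
Ratio = 1.710/1.065 ≈ 1.61.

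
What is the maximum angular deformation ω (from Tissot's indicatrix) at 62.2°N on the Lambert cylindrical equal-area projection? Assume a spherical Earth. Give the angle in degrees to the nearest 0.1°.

80.0°

The Lambert cylindrical equal-area projection is the cylindrical equal-area projection with its standard parallel at the equator (φ₀ = 0). For cylindrical equal-area with standard parallel φ₀, h = cos φ / cos φ₀ and k = cos φ₀ / cos φ, so h·k = 1.
At 62.2°: h = 0.4664, k = 2.144; principal scales a = 2.144, b = 0.4664.
sin(ω/2) = (a − b)/(a + b) = 1.678/2.611 = 0.6427, so ω = 2 arcsin(0.6427) ≈ 80.0°.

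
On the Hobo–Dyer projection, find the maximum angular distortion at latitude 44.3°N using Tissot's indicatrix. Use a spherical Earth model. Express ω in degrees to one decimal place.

The Hobo–Dyer projection is cylindrical equal-area with φ₀ = 37.5°. Cylindrical equal-area (φ₀ = 37.5°): h = cos φ / cos 37.5° along meridians, k = cos 37.5° / cos φ along parallels; h·k = 1.
At 44.3°: h = 0.9021, k = 1.109; principal scales a = 1.109, b = 0.9021.
sin(ω/2) = (a − b)/(a + b) = 0.2064/2.011 = 0.1027, so ω = 2 arcsin(0.1027) ≈ 11.8°.

11.8°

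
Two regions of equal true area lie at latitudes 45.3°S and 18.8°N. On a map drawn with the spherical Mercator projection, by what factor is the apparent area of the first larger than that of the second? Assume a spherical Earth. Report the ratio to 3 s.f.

1.81

On Mercator, area is exaggerated by sec²φ = 1/cos²φ.
At 45.3°: sec²(45.3°) = 1/0.7034² = 2.021.
At 18.8°: sec²(18.8°) = 1/0.9466² = 1.116.
Ratio = 2.021/1.116 = cos²(18.8°)/cos²(45.3°) ≈ 1.81.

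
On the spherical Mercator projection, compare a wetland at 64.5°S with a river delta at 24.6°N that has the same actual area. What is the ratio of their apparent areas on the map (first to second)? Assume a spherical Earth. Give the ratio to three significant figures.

On Mercator, area is exaggerated by sec²φ = 1/cos²φ.
At 64.5°: sec²(64.5°) = 1/0.4305² = 5.395.
At 24.6°: sec²(24.6°) = 1/0.9092² = 1.210.
Ratio = 5.395/1.210 = cos²(24.6°)/cos²(64.5°) ≈ 4.46.

4.46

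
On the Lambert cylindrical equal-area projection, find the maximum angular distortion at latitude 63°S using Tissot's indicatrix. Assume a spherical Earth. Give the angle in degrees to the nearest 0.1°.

82.3°

The Lambert cylindrical equal-area projection is the cylindrical equal-area projection with its standard parallel at the equator (φ₀ = 0). Cylindrical equal-area (φ₀ = 0°): h = cos φ / cos 0° along meridians, k = cos 0° / cos φ along parallels; h·k = 1.
At 63°: h = 0.4540, k = 2.203; principal scales a = 2.203, b = 0.4540.
sin(ω/2) = (a − b)/(a + b) = 1.749/2.657 = 0.6582, so ω = 2 arcsin(0.6582) ≈ 82.3°.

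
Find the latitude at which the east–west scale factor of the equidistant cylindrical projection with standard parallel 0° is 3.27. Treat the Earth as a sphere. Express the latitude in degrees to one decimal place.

Plate carrée: h = 1, k = sec φ along parallels.
sec φ = 3.27  ⇒  cos φ = 0.3058  ⇒  φ ≈ 72.2°.

72.2°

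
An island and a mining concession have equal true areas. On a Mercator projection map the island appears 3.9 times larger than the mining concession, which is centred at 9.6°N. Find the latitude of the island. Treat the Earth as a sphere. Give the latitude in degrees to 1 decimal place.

60.0°

Mercator areal scale is sec²φ, so apparent-area ratio = sec²φ₁ / sec²φ₂ = cos²φ₂ / cos²φ₁.
cos²φ₂ / cos²φ₁ = 3.9  ⇒  cos φ₁ = cos 9.6° / √3.9 = 0.9860/1.975 = 0.4993.
φ₁ = arccos(0.4993) ≈ 60.0°.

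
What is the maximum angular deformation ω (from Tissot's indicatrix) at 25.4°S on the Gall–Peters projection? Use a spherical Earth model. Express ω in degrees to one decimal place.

27.8°

The Gall–Peters projection is cylindrical equal-area with φ₀ = 45°. For cylindrical equal-area with standard parallel φ₀, h = cos φ / cos φ₀ and k = cos φ₀ / cos φ, so h·k = 1.
At 25.4°: h = 1.278, k = 0.7828; principal scales a = 1.278, b = 0.7828.
sin(ω/2) = (a − b)/(a + b) = 0.4947/2.060 = 0.2401, so ω = 2 arcsin(0.2401) ≈ 27.8°.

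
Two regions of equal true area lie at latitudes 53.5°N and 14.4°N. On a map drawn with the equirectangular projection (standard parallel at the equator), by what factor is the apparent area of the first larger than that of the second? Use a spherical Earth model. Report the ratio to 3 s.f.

1.63

Plate carrée maps x = Rλ, y = Rφ. The meridian scale is h = 1 and the parallel scale is k = 1/cos φ = sec φ.
Areal scale at 53.5°: h·k = 1.000 × 1.681 = 1.681.
Areal scale at 14.4°: h·k = 1.000 × 1.032 = 1.032.
Ratio = 1.681/1.032 ≈ 1.63.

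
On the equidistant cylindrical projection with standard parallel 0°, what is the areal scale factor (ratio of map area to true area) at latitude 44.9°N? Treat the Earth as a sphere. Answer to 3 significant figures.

For the equirectangular projection with φ₀ = 0 (plate carrée), h = 1 along meridians and k = sec φ along parallels.
Areal scale = h·k = 1 × sec φ; at 44.9°, h = 1.000, k = 1.412, so h·k = 1.412.

1.41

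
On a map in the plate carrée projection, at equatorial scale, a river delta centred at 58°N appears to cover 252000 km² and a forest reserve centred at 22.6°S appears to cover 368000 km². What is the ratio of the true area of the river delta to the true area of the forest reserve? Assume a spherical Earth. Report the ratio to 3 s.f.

On the plate carrée, areal scale = h·k = 1 × sec φ, so true area = apparent × cos φ.
True area of river delta: 252000 × cos(58°) = 252000 × 0.5299 = 133500 km².
True area of forest reserve: 368000 × cos(22.6°) = 368000 × 0.9232 = 339700 km².
Ratio = 133500 / 339700 ≈ 0.393.

0.393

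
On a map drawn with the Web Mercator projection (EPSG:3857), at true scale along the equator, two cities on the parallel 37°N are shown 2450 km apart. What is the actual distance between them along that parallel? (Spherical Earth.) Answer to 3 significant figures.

1960 km

For Mercator, h = k = sec φ (a conformal cylindrical projection has a single point scale, 1/cos φ).
Along the parallel at 37°, map distances are exaggerated by k = sec 37° = 1.252.
True distance = 2450 / 1.252 = 2450 × cos 37° ≈ 1960 km.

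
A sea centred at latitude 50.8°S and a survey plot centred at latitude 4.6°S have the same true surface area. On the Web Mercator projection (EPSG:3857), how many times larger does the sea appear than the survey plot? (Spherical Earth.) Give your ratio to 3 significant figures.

Mercator areal scale is sec²φ.
At 50.8°: sec²(50.8°) = 1/0.6320² = 2.503.
At 4.6°: sec²(4.6°) = 1/0.9968² = 1.006.
Ratio = 2.503/1.006 = cos²(4.6°)/cos²(50.8°) ≈ 2.49.

2.49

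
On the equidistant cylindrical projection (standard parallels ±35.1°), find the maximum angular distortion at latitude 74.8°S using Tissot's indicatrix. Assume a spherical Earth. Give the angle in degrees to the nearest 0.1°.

In the equirectangular projection with standard parallel φ₀ = 35.1° (x = Rλ cos φ₀, y = Rφ), meridians are true-scale (h = 1) and the parallel scale is k = cos φ₀ / cos φ.
At 74.8°: h = 1.000, k = 3.120; principal scales a = 3.120, b = 1.000.
sin(ω/2) = (a − b)/(a + b) = 2.120/4.120 = 0.5146, so ω = 2 arcsin(0.5146) ≈ 61.9°.

61.9°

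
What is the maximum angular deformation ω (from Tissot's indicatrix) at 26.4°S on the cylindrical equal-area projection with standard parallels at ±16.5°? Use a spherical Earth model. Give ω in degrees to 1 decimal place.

7.8°

A cylindrical equal-area projection with standard parallel φ₀ has meridian scale h = cos φ / cos φ₀ and parallel scale k = cos φ₀ / cos φ (so areas are preserved, h·k = 1).
At 26.4°: h = 0.9342, k = 1.070; principal scales a = 1.070, b = 0.9342.
sin(ω/2) = (a − b)/(a + b) = 0.1363/2.005 = 0.06798, so ω = 2 arcsin(0.06798) ≈ 7.8°.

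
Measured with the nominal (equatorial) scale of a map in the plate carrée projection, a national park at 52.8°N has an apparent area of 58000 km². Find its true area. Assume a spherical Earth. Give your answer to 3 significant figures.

35100 km²

In the plate carrée (x = Rλ, y = Rφ), meridians are true-scale (h = 1) and parallels are stretched by k = sec φ.
Areal scale = h·k = 1 × sec φ; at 52.8°, h = 1.000, k = 1.654, so h·k = 1.654.
True area = apparent / (areal scale) = 58000 / 1.654 ≈ 35100 km².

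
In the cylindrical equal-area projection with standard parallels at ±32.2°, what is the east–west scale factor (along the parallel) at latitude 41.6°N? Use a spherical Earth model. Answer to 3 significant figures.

1.13

Cylindrical equal-area (φ₀ = 32.2°): h = cos φ / cos 32.2° along meridians, k = cos 32.2° / cos φ along parallels; h·k = 1.
k = cos 32.2° / cos 41.6° = 0.8462/0.7478 = 1.132.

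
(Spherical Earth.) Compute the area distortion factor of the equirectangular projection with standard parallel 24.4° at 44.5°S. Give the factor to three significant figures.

1.28

With standard parallel φ₀ = 24.4°, the equirectangular projection gives x = Rλ cos φ₀, y = Rφ, so h = 1 and k = cos 24.4° / cos φ.
Areal scale = h·k = 1 × cos φ₀ / cos φ; at 44.5°, h = 1.000, k = 1.277, so h·k = 1.277.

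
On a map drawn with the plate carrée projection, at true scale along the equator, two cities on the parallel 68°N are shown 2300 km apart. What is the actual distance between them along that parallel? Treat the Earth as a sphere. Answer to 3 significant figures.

For the equirectangular projection with φ₀ = 0 (plate carrée), h = 1 along meridians and k = sec φ along parallels.
Along the parallel at 68°, map distances are exaggerated by k = sec 68° = 2.669.
True distance = 2300 / 2.669 = 2300 × cos 68° ≈ 862 km.

862 km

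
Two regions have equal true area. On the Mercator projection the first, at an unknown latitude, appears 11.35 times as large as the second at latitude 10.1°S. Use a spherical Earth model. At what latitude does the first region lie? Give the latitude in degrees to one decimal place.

Mercator areal scale is sec²φ, so apparent-area ratio = sec²φ₁ / sec²φ₂ = cos²φ₂ / cos²φ₁.
cos²φ₂ / cos²φ₁ = 11.35  ⇒  cos φ₁ = cos 10.1° / √11.35 = 0.9845/3.369 = 0.2922.
φ₁ = arccos(0.2922) ≈ 73.0°.

73.0°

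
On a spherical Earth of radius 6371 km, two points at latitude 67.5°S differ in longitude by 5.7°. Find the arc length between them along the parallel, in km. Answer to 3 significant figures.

Arc length along a parallel = R cos φ · Δλ (with Δλ in radians).
= 6371 × cos 67.5° × (5.7° × π/180) = 6371 × 0.3827 × 0.09948 ≈ 243 km.

243 km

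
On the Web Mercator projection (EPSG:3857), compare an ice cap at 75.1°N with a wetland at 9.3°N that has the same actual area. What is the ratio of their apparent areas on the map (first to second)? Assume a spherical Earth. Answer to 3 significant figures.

14.7

Mercator areal scale is sec²φ.
At 75.1°: sec²(75.1°) = 1/0.2571² = 15.12.
At 9.3°: sec²(9.3°) = 1/0.9869² = 1.027.
Ratio = 15.12/1.027 = cos²(9.3°)/cos²(75.1°) ≈ 14.7.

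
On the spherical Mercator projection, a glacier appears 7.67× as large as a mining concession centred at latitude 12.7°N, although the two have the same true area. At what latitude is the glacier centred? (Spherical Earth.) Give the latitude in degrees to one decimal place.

For equal true areas on Mercator, apparent areas scale as sec²φ, so the ratio is cos²φ₂ / cos²φ₁.
cos²φ₂ / cos²φ₁ = 7.67  ⇒  cos φ₁ = cos 12.7° / √7.67 = 0.9755/2.769 = 0.3522.
φ₁ = arccos(0.3522) ≈ 69.4°.

69.4°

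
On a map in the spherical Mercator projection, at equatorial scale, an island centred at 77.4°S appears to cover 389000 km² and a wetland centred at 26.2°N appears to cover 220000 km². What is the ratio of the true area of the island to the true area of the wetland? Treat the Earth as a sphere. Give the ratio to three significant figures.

0.105

Since Mercator area scale is 1/cos²φ, the true area equals the apparent area multiplied by cos²φ.
True area of island: 389000 × cos²(77.4°) = 389000 × 0.04759 = 18510 km².
True area of wetland: 220000 × cos²(26.2°) = 220000 × 0.8051 = 177100 km².
Ratio = 18510 / 177100 ≈ 0.105.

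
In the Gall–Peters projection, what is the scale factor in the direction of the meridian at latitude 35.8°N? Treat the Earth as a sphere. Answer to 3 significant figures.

The Gall–Peters projection is cylindrical equal-area with φ₀ = 45°. Cylindrical equal-area (φ₀ = 45°): h = cos φ / cos 45° along meridians, k = cos 45° / cos φ along parallels; h·k = 1.
h = cos 35.8° / cos 45° = 0.8111/0.7071 = 1.147.

1.15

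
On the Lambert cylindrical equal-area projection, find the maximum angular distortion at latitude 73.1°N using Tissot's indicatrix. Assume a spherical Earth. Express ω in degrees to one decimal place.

The Lambert cylindrical equal-area projection is the cylindrical equal-area projection with its standard parallel at the equator (φ₀ = 0). Cylindrical equal-area (φ₀ = 0°): h = cos φ / cos 0° along meridians, k = cos 0° / cos φ along parallels; h·k = 1.
At 73.1°: h = 0.2907, k = 3.440; principal scales a = 3.440, b = 0.2907.
sin(ω/2) = (a − b)/(a + b) = 3.149/3.731 = 0.8442, so ω = 2 arcsin(0.8442) ≈ 115.2°.

115.2°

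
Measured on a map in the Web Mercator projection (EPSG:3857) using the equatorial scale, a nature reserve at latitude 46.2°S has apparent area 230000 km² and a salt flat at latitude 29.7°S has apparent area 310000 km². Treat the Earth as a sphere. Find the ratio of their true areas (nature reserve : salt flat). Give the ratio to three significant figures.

0.471

Since Mercator area scale is 1/cos²φ, the true area equals the apparent area multiplied by cos²φ.
True area of nature reserve: 230000 × cos²(46.2°) = 230000 × 0.4791 = 110200 km².
True area of salt flat: 310000 × cos²(29.7°) = 310000 × 0.7545 = 233900 km².
Ratio = 110200 / 233900 ≈ 0.471.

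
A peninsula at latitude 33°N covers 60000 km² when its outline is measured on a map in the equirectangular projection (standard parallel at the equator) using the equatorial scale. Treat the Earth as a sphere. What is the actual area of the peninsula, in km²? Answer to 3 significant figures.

50300 km²

Plate carrée maps x = Rλ, y = Rφ. The meridian scale is h = 1 and the parallel scale is k = 1/cos φ = sec φ.
Areal scale = h·k = 1 × sec φ; at 33°, h = 1.000, k = 1.192, so h·k = 1.192.
True area = apparent / (areal scale) = 60000 / 1.192 ≈ 50300 km².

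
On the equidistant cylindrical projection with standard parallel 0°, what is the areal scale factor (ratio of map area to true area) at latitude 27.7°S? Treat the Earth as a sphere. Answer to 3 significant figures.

1.13

For the equirectangular projection with φ₀ = 0 (plate carrée), h = 1 along meridians and k = sec φ along parallels.
Areal scale = h·k = 1 × sec φ; at 27.7°, h = 1.000, k = 1.129, so h·k = 1.129.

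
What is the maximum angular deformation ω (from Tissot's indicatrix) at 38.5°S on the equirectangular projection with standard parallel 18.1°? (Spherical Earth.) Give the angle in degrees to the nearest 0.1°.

In the equirectangular projection with standard parallel φ₀ = 18.1° (x = Rλ cos φ₀, y = Rφ), meridians are true-scale (h = 1) and the parallel scale is k = cos φ₀ / cos φ.
At 38.5°: h = 1.000, k = 1.215; principal scales a = 1.215, b = 1.000.
sin(ω/2) = (a − b)/(a + b) = 0.2145/2.215 = 0.09688, so ω = 2 arcsin(0.09688) ≈ 11.1°.

11.1°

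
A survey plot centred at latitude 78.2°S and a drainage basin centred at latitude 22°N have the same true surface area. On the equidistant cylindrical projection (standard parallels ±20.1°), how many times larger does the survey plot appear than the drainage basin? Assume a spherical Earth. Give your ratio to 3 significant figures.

In the equirectangular projection with standard parallel φ₀ = 20.1° (x = Rλ cos φ₀, y = Rφ), meridians are true-scale (h = 1) and the parallel scale is k = cos φ₀ / cos φ.
Areal scale at 78.2°: h·k = 1.000 × 4.592 = 4.592.
Areal scale at 22°: h·k = 1.000 × 1.013 = 1.013.
Ratio = 4.592/1.013 ≈ 4.53.

4.53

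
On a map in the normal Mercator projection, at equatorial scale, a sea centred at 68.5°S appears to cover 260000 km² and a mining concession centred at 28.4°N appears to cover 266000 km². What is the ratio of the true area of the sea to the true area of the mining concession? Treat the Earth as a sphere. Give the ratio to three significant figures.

Mercator's areal exaggeration is sec²φ; hence true area = (apparent area) · cos²φ.
True area of sea: 260000 × cos²(68.5°) = 260000 × 0.1343 = 34920 km².
True area of mining concession: 266000 × cos²(28.4°) = 266000 × 0.7738 = 205800 km².
Ratio = 34920 / 205800 ≈ 0.170.

0.170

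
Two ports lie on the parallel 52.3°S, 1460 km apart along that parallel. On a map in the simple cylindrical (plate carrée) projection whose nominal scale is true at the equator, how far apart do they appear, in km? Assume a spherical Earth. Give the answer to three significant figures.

2390 km

In the plate carrée (x = Rλ, y = Rφ), meridians are true-scale (h = 1) and parallels are stretched by k = sec φ.
Along the parallel, k = sec 52.3° = 1/0.6115 = 1.635.
Map distance = 1460 × 1.635 ≈ 2390 km.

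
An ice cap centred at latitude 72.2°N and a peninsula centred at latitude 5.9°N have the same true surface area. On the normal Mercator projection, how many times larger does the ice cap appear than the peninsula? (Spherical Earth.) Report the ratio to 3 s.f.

Mercator is conformal with k = sec φ, so areal scale = k² = sec²φ.
At 72.2°: sec²(72.2°) = 1/0.3057² = 10.70.
At 5.9°: sec²(5.9°) = 1/0.9947² = 1.011.
Ratio = 10.70/1.011 = cos²(5.9°)/cos²(72.2°) ≈ 10.6.

10.6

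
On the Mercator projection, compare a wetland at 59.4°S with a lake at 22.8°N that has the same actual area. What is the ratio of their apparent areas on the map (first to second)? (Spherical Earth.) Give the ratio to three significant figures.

On Mercator, area is exaggerated by sec²φ = 1/cos²φ.
At 59.4°: sec²(59.4°) = 1/0.5090² = 3.859.
At 22.8°: sec²(22.8°) = 1/0.9219² = 1.177.
Ratio = 3.859/1.177 = cos²(22.8°)/cos²(59.4°) ≈ 3.28.

3.28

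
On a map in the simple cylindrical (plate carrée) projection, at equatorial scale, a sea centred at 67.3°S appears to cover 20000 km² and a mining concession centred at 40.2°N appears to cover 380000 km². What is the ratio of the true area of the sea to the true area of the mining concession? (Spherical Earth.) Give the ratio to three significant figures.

Plate carrée has h = 1 and k = sec φ, giving areal scale sec φ; true area = (apparent area) · cos φ.
True area of sea: 20000 × cos(67.3°) = 20000 × 0.3859 = 7718 km².
True area of mining concession: 380000 × cos(40.2°) = 380000 × 0.7638 = 290200 km².
Ratio = 7718 / 290200 ≈ 0.0266.

0.0266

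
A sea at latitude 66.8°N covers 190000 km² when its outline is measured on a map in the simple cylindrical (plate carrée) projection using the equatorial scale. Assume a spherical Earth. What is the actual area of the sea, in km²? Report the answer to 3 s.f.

74800 km²

Plate carrée maps x = Rλ, y = Rφ. The meridian scale is h = 1 and the parallel scale is k = 1/cos φ = sec φ.
Areal scale = h·k = 1 × sec φ; at 66.8°, h = 1.000, k = 2.538, so h·k = 2.538.
True area = apparent / (areal scale) = 190000 / 2.538 ≈ 74800 km².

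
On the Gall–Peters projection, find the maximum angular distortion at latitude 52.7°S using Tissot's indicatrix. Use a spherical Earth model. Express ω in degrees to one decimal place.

The Gall–Peters projection is cylindrical equal-area with φ₀ = 45°. Cylindrical equal-area (φ₀ = 45°): h = cos φ / cos 45° along meridians, k = cos 45° / cos φ along parallels; h·k = 1.
At 52.7°: h = 0.8570, k = 1.167; principal scales a = 1.167, b = 0.8570.
sin(ω/2) = (a − b)/(a + b) = 0.3099/2.024 = 0.1531, so ω = 2 arcsin(0.1531) ≈ 17.6°.

17.6°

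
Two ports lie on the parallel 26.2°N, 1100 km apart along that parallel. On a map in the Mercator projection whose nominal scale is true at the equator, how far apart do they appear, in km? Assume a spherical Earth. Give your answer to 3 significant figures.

1230 km

The Mercator projection is conformal; its linear scale factor is the same in every direction and equals sec φ = 1/cos φ.
Along the parallel, k = sec 26.2° = 1/0.8973 = 1.115.
Map distance = 1100 × 1.115 ≈ 1230 km.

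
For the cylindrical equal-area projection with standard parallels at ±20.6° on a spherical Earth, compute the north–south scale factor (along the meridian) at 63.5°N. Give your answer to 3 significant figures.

Cylindrical equal-area (φ₀ = 20.6°): h = cos φ / cos 20.6° along meridians, k = cos 20.6° / cos φ along parallels; h·k = 1.
h = cos 63.5° / cos 20.6° = 0.4462/0.9361 = 0.4767.

0.477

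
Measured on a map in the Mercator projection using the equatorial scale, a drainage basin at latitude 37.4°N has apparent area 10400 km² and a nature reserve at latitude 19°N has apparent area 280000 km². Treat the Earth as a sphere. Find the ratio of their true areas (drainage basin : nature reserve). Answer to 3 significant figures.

0.0262

Mercator's areal exaggeration is sec²φ; hence true area = (apparent area) · cos²φ.
True area of drainage basin: 10400 × cos²(37.4°) = 10400 × 0.6311 = 6563 km².
True area of nature reserve: 280000 × cos²(19°) = 280000 × 0.8940 = 250300 km².
Ratio = 6563 / 250300 ≈ 0.0262.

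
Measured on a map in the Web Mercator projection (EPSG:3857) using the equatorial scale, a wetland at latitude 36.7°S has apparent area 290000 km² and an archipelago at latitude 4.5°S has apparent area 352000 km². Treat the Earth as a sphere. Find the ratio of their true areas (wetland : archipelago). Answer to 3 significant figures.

0.533

On Mercator the areal scale is sec²φ, so true area = apparent × cos²φ.
True area of wetland: 290000 × cos²(36.7°) = 290000 × 0.6428 = 186400 km².
True area of archipelago: 352000 × cos²(4.5°) = 352000 × 0.9938 = 349800 km².
Ratio = 186400 / 349800 ≈ 0.533.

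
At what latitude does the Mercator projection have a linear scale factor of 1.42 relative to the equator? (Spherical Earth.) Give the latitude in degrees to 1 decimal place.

Mercator scale is k = sec φ = 1/cos φ.
1/cos φ = 1.42  ⇒  cos φ = 0.7042  ⇒  φ = arccos(0.7042) ≈ 45.2°.

45.2°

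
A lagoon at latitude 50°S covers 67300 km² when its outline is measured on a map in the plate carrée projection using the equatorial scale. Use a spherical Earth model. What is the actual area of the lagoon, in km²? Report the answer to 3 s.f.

Plate carrée maps x = Rλ, y = Rφ. The meridian scale is h = 1 and the parallel scale is k = 1/cos φ = sec φ.
Areal scale = h·k = 1 × sec φ; at 50°, h = 1.000, k = 1.556, so h·k = 1.556.
True area = apparent / (areal scale) = 67300 / 1.556 ≈ 43300 km².

43300 km²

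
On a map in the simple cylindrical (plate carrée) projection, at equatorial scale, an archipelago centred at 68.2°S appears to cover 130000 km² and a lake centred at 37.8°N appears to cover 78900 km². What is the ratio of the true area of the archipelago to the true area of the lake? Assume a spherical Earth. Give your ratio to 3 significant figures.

On the plate carrée, areal scale = h·k = 1 × sec φ, so true area = apparent × cos φ.
True area of archipelago: 130000 × cos(68.2°) = 130000 × 0.3714 = 48280 km².
True area of lake: 78900 × cos(37.8°) = 78900 × 0.7902 = 62340 km².
Ratio = 48280 / 62340 ≈ 0.774.

0.774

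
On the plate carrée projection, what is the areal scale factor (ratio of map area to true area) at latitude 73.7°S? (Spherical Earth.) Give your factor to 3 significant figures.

In the plate carrée (x = Rλ, y = Rφ), meridians are true-scale (h = 1) and parallels are stretched by k = sec φ.
Areal scale = h·k = 1 × sec φ; at 73.7°, h = 1.000, k = 3.563, so h·k = 3.563.

3.56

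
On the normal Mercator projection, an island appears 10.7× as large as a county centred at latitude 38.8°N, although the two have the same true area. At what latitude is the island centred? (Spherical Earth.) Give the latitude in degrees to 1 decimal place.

On Mercator, (apparent₁)/(apparent₂) = sec²φ₁ / sec²φ₂ when true areas are equal.
cos²φ₂ / cos²φ₁ = 10.7  ⇒  cos φ₁ = cos 38.8° / √10.7 = 0.7793/3.271 = 0.2383.
φ₁ = arccos(0.2383) ≈ 76.2°.

76.2°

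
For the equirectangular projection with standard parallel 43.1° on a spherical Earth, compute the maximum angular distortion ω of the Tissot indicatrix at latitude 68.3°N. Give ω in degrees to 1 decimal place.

38.3°

In the equirectangular projection with standard parallel φ₀ = 43.1° (x = Rλ cos φ₀, y = Rφ), meridians are true-scale (h = 1) and the parallel scale is k = cos φ₀ / cos φ.
At 68.3°: h = 1.000, k = 1.975; principal scales a = 1.975, b = 1.000.
sin(ω/2) = (a − b)/(a + b) = 0.9748/2.975 = 0.3277, so ω = 2 arcsin(0.3277) ≈ 38.3°.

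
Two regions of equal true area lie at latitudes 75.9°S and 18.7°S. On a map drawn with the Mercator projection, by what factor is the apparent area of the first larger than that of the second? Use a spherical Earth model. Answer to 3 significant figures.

On Mercator, area is exaggerated by sec²φ = 1/cos²φ.
At 75.9°: sec²(75.9°) = 1/0.2436² = 16.85.
At 18.7°: sec²(18.7°) = 1/0.9472² = 1.115.
Ratio = 16.85/1.115 = cos²(18.7°)/cos²(75.9°) ≈ 15.1.

15.1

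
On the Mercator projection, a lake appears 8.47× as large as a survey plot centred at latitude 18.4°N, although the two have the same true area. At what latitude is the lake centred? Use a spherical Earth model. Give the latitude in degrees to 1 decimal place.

71.0°

For equal true areas on Mercator, apparent areas scale as sec²φ, so the ratio is cos²φ₂ / cos²φ₁.
cos²φ₂ / cos²φ₁ = 8.47  ⇒  cos φ₁ = cos 18.4° / √8.47 = 0.9489/2.910 = 0.3260.
φ₁ = arccos(0.3260) ≈ 71.0°.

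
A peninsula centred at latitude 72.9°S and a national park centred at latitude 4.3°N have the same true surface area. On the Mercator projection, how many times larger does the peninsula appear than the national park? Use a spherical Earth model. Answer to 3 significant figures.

11.5

On Mercator, area is exaggerated by sec²φ = 1/cos²φ.
At 72.9°: sec²(72.9°) = 1/0.2940² = 11.57.
At 4.3°: sec²(4.3°) = 1/0.9972² = 1.006.
Ratio = 11.57/1.006 = cos²(4.3°)/cos²(72.9°) ≈ 11.5.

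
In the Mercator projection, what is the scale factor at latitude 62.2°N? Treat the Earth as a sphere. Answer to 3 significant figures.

For Mercator, h = k = sec φ (a conformal cylindrical projection has a single point scale, 1/cos φ).
k = 1/cos 62.2° = 1/0.4664 = 2.144.

2.14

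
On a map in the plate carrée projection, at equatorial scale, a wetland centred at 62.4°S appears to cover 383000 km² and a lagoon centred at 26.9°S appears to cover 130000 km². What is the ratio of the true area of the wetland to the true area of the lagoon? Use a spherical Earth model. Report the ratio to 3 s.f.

Plate carrée has h = 1 and k = sec φ, giving areal scale sec φ; true area = (apparent area) · cos φ.
True area of wetland: 383000 × cos(62.4°) = 383000 × 0.4633 = 177400 km².
True area of lagoon: 130000 × cos(26.9°) = 130000 × 0.8918 = 115900 km².
Ratio = 177400 / 115900 ≈ 1.53.

1.53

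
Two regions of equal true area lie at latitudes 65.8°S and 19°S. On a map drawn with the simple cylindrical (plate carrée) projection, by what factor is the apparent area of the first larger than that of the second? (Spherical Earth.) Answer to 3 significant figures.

2.31

In the plate carrée (x = Rλ, y = Rφ), meridians are true-scale (h = 1) and parallels are stretched by k = sec φ.
Areal scale at 65.8°: h·k = 1.000 × 2.439 = 2.439.
Areal scale at 19°: h·k = 1.000 × 1.058 = 1.058.
Ratio = 2.439/1.058 ≈ 2.31.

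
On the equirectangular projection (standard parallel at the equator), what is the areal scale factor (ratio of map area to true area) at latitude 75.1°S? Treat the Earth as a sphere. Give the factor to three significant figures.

3.89

Plate carrée maps x = Rλ, y = Rφ. The meridian scale is h = 1 and the parallel scale is k = 1/cos φ = sec φ.
Areal scale = h·k = 1 × sec φ; at 75.1°, h = 1.000, k = 3.889, so h·k = 3.889.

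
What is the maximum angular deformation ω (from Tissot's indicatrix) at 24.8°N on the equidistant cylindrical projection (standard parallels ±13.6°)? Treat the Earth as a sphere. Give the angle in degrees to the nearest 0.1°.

3.9°

The equidistant cylindrical projection with φ₀ = 13.6° has h = 1 (meridians true) and k = cos φ₀ / cos φ along parallels.
At 24.8°: h = 1.000, k = 1.071; principal scales a = 1.071, b = 1.000.
sin(ω/2) = (a − b)/(a + b) = 0.07070/2.071 = 0.03414, so ω = 2 arcsin(0.03414) ≈ 3.9°.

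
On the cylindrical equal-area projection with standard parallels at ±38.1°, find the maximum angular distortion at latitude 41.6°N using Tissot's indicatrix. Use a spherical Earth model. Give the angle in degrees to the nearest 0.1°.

Cylindrical equal-area (φ₀ = 38.1°): h = cos φ / cos 38.1° along meridians, k = cos 38.1° / cos φ along parallels; h·k = 1.
At 41.6°: h = 0.9503, k = 1.052; principal scales a = 1.052, b = 0.9503.
sin(ω/2) = (a − b)/(a + b) = 0.1021/2.003 = 0.05097, so ω = 2 arcsin(0.05097) ≈ 5.8°.

5.8°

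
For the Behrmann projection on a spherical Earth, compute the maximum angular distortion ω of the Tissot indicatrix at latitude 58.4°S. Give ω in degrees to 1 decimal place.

55.3°

Behrmann is a cylindrical equal-area projection with standard parallels at ±30°. Cylindrical equal-area (φ₀ = 30°): h = cos φ / cos 30° along meridians, k = cos 30° / cos φ along parallels; h·k = 1.
At 58.4°: h = 0.6050, k = 1.653; principal scales a = 1.653, b = 0.6050.
sin(ω/2) = (a − b)/(a + b) = 1.048/2.258 = 0.4640, so ω = 2 arcsin(0.4640) ≈ 55.3°.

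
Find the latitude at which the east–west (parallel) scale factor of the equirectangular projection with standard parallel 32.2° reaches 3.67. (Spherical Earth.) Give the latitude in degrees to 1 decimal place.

In the equirectangular projection with standard parallel φ₀ = 32.2° (x = Rλ cos φ₀, y = Rφ), meridians are true-scale (h = 1) and the parallel scale is k = cos φ₀ / cos φ.
k = cos φ₀ / cos φ = 3.67  ⇒  cos φ = cos 32.2° / 3.67 = 0.2306.
φ = arccos(0.2306) ≈ 76.7°.

76.7°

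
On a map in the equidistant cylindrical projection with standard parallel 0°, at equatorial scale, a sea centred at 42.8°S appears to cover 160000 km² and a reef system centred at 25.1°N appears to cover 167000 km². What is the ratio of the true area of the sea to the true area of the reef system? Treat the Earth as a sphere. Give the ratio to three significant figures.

0.776

On the plate carrée, areal scale = h·k = 1 × sec φ, so true area = apparent × cos φ.
True area of sea: 160000 × cos(42.8°) = 160000 × 0.7337 = 117400 km².
True area of reef system: 167000 × cos(25.1°) = 167000 × 0.9056 = 151200 km².
Ratio = 117400 / 151200 ≈ 0.776.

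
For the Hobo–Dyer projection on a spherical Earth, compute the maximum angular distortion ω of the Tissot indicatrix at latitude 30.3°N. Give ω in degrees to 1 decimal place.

The Hobo–Dyer projection is cylindrical equal-area with φ₀ = 37.5°. Cylindrical equal-area (φ₀ = 37.5°): h = cos φ / cos 37.5° along meridians, k = cos 37.5° / cos φ along parallels; h·k = 1.
At 30.3°: h = 1.088, k = 0.9189; principal scales a = 1.088, b = 0.9189.
sin(ω/2) = (a − b)/(a + b) = 0.1694/2.007 = 0.08440, so ω = 2 arcsin(0.08440) ≈ 9.7°.

9.7°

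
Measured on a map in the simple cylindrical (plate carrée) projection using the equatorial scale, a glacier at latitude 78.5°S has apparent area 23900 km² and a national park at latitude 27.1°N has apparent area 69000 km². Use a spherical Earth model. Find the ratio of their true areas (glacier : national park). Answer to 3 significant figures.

0.0776

Plate carrée has h = 1 and k = sec φ, giving areal scale sec φ; true area = (apparent area) · cos φ.
True area of glacier: 23900 × cos(78.5°) = 23900 × 0.1994 = 4765 km².
True area of national park: 69000 × cos(27.1°) = 69000 × 0.8902 = 61420 km².
Ratio = 4765 / 61420 ≈ 0.0776.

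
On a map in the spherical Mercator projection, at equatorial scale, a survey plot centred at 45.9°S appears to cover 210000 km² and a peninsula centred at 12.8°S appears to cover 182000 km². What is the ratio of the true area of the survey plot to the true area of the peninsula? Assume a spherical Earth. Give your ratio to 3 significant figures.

0.588

Mercator's areal exaggeration is sec²φ; hence true area = (apparent area) · cos²φ.
True area of survey plot: 210000 × cos²(45.9°) = 210000 × 0.4843 = 101700 km².
True area of peninsula: 182000 × cos²(12.8°) = 182000 × 0.9509 = 173100 km².
Ratio = 101700 / 173100 ≈ 0.588.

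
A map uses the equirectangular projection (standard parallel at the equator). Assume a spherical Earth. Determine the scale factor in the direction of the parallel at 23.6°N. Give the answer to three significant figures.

1.09

For the equirectangular projection with φ₀ = 0 (plate carrée), h = 1 along meridians and k = sec φ along parallels.
k = 1/cos 23.6° = 1/0.9164 = 1.091.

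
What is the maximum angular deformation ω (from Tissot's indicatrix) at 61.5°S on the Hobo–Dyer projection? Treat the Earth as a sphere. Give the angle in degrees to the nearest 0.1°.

Hobo–Dyer is a cylindrical equal-area projection with standard parallels at ±37.5°. For cylindrical equal-area with standard parallel φ₀, h = cos φ / cos φ₀ and k = cos φ₀ / cos φ, so h·k = 1.
At 61.5°: h = 0.6014, k = 1.663; principal scales a = 1.663, b = 0.6014.
sin(ω/2) = (a − b)/(a + b) = 1.061/2.264 = 0.4687, so ω = 2 arcsin(0.4687) ≈ 55.9°.

55.9°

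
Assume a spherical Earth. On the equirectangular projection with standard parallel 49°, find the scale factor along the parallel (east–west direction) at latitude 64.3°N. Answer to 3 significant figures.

1.51

The equidistant cylindrical projection with φ₀ = 49° has h = 1 (meridians true) and k = cos φ₀ / cos φ along parallels.
k = cos 49° / cos 64.3° = 0.6561/0.4337 = 1.513.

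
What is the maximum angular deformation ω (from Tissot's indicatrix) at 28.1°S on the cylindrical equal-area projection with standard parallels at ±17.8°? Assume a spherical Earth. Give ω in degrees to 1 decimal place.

For cylindrical equal-area with standard parallel φ₀, h = cos φ / cos φ₀ and k = cos φ₀ / cos φ, so h·k = 1.
At 28.1°: h = 0.9265, k = 1.079; principal scales a = 1.079, b = 0.9265.
sin(ω/2) = (a − b)/(a + b) = 0.1529/2.006 = 0.07622, so ω = 2 arcsin(0.07622) ≈ 8.7°.

8.7°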